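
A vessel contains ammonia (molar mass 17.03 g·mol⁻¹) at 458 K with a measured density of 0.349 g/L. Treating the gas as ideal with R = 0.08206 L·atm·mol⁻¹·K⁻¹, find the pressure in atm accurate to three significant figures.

ρ = PM/(RT) ⇒ P = ρRT/M = (0.349 × 0.08206 × 458.0) / 17.03

P ≈ 0.770 atm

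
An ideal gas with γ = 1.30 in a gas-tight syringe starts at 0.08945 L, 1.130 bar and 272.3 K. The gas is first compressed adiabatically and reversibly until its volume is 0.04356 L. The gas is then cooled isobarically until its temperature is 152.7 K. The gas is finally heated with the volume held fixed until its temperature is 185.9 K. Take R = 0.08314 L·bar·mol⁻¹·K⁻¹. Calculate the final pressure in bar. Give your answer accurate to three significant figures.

P₄ ≈ 3.51 bar

Adiabatic (γ = 1.30), T V^(γ−1) and P V^γ constant: T₂ = T₁·(V₁/V₂)^(γ−1) = 337.9 K; P₂ = P₁·(V₁/V₂)^γ = 2.880 bar.
P constant ⇒ V ∝ T: P₃ = P₂; V₃ = V₂·(T₃/T₂) = 0.01968 L.
V constant ⇒ P ∝ T: V₄ = V₃; P₄ = P₃·(T₄/T₃) = 3.506 bar.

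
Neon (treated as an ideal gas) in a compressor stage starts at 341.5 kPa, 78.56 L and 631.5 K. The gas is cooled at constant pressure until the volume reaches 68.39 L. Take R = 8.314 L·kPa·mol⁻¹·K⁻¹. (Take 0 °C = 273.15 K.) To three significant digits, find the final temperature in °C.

P constant ⇒ V ∝ T: P₂ = P₁; T₂ = T₁·(V₂/V₁) = 549.7 K.

T₂ ≈ 277 °C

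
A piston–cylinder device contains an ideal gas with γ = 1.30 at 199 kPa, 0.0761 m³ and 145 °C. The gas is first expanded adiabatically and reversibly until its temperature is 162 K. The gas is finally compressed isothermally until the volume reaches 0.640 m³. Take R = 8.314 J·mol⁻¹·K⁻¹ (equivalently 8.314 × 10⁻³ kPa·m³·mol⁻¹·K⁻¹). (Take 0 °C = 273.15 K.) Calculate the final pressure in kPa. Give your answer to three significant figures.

P₃ ≈ 9.17 kPa

Convert: T₁ = 418.1 K.
Adiabatic (γ = 1.30), T V^(γ−1) and P V^γ constant: P₂ = P₁·(T₂/T₁)^(γ/(γ−1)) = 3.268 kPa; V₂ = V₁·(T₁/T₂)^(1/(γ−1)) = 1.795 m³.
T constant ⇒ Boyle's law P V = const: T₃ = T₂; P₃ = P₂·(V₂/V₃) = 9.167 kPa.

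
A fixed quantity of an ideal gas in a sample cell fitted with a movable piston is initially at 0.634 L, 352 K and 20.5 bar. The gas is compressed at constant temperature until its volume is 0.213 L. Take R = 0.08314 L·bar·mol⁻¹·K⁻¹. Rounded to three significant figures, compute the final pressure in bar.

P₂ ≈ 61.0 bar

T constant ⇒ Boyle's law P V = const: T₂ = T₁; P₂ = P₁·(V₁/V₂) = 61.02 bar.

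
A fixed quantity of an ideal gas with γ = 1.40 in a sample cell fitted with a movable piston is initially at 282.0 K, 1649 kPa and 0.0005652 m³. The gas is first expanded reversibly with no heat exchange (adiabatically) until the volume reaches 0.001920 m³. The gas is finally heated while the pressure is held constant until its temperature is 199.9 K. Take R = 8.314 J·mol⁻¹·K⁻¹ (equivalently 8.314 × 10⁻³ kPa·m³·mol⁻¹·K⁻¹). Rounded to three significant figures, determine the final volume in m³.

V₃ ≈ 0.00222 m³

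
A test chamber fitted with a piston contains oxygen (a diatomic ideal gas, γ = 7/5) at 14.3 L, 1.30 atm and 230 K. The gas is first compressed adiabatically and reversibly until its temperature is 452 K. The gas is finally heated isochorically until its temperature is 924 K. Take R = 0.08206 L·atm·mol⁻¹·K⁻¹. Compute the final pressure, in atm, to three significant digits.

P₃ ≈ 28.3 atm

Reversible adiabatic, γ = 7/5: P₂ = P₁·(T₂/T₁)^(γ/(γ−1)) = 13.83 atm; V₂ = V₁·(T₁/T₂)^(1/(γ−1)) = 2.641 L.
Isochoric, so P/T is constant: V₃ = V₂; P₃ = P₂·(T₃/T₂) = 28.28 atm.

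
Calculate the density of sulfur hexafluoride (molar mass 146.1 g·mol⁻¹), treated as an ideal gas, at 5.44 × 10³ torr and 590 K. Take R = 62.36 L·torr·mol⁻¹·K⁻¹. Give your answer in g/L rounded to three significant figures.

ρ ≈ 21.6 g/L

ρ = PM/(RT) = (5.44e+03 × 146.1) / (62.36 × 590.0)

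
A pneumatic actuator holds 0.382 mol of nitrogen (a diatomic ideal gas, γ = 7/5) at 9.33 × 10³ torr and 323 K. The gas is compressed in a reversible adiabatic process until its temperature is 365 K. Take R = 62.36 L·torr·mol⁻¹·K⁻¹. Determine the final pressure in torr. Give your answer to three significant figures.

P₂ ≈ 1.43e+04 torr

From PV = nRT: V₁ = nRT₁/P₁ = 0.8247 L.
Adiabatic (γ = 7/5), T V^(γ−1) and P V^γ constant: P₂ = P₁·(T₂/T₁)^(γ/(γ−1)) = 1.431e+04 torr; V₂ = V₁·(T₁/T₂)^(1/(γ−1)) = 0.6075 L.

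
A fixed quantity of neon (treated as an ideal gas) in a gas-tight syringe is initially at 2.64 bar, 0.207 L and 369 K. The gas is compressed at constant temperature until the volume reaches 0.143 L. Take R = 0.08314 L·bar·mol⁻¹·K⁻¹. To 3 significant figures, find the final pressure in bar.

P₂ ≈ 3.82 bar

T constant ⇒ Boyle's law P V = const: T₂ = T₁; P₂ = P₁·(V₁/V₂) = 3.822 bar.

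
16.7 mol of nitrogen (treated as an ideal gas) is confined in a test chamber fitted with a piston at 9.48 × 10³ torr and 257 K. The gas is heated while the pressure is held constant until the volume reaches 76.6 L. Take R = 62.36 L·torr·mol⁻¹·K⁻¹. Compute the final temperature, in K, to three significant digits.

T₂ ≈ 697 K

From PV = nRT: V₁ = nRT₁/P₁ = 28.23 L.
P constant ⇒ V ∝ T: P₂ = P₁; T₂ = T₁·(V₂/V₁) = 697.3 K.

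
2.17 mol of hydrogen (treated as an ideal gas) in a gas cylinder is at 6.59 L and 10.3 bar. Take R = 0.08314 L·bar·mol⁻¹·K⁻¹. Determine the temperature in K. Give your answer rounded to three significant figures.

T ≈ 376 K

PV = nRT ⇒ T = PV/(nR) = (10.3 × 6.59) / (2.17 × 0.08314)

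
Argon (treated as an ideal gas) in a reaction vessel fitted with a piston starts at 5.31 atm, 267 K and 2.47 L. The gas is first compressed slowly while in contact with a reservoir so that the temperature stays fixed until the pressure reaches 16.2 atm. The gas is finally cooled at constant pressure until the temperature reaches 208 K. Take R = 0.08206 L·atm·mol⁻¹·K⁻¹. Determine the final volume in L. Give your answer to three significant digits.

V₃ ≈ 0.631 L

T constant ⇒ Boyle's law P V = const: T₂ = T₁; V₂ = V₁·(P₁/P₂) = 0.8096 L.
P constant ⇒ V ∝ T: P₃ = P₂; V₃ = V₂·(T₃/T₂) = 0.6307 L.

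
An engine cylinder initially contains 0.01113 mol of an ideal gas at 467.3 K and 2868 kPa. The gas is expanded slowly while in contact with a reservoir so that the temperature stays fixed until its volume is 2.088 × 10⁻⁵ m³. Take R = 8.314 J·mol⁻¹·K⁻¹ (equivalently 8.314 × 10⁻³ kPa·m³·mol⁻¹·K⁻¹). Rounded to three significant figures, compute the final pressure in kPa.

P₂ ≈ 2.07e+03 kPa

From PV = nRT: V₁ = nRT₁/P₁ = 1.508e-05 m³.
T constant ⇒ Boyle's law P V = const: T₂ = T₁; P₂ = P₁·(V₁/V₂) = 2071 kPa.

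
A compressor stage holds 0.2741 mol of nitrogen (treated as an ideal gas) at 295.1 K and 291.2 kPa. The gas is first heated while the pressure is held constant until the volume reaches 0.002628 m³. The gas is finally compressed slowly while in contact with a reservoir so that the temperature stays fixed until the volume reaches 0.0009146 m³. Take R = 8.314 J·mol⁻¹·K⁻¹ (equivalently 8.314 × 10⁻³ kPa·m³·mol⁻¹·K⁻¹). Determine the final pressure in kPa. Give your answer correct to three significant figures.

P₃ ≈ 837 kPa

From PV = nRT: V₁ = nRT₁/P₁ = 0.002309 m³.
P constant ⇒ V ∝ T: P₂ = P₁; T₂ = T₁·(V₂/V₁) = 335.8 K.
Isothermal, so P V is constant: T₃ = T₂; P₃ = P₂·(V₂/V₃) = 836.7 kPa.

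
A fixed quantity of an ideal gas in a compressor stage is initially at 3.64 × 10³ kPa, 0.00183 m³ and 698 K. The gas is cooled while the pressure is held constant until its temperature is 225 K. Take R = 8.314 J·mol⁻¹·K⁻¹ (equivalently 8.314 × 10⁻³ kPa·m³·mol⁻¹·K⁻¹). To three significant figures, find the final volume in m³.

V₂ ≈ 0.000590 m³

P constant ⇒ V ∝ T: P₂ = P₁; V₂ = V₁·(T₂/T₁) = 0.0005899 m³.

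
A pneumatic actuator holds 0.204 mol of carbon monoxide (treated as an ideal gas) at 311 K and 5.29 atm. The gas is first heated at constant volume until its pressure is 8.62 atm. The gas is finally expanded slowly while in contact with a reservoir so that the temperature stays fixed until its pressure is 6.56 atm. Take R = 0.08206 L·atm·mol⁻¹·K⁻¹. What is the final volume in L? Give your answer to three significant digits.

V₃ ≈ 1.29 L

From PV = nRT: V₁ = nRT₁/P₁ = 0.9842 L.
V constant ⇒ P ∝ T: V₂ = V₁; T₂ = T₁·(P₂/P₁) = 506.8 K.
T constant ⇒ Boyle's law P V = const: T₃ = T₂; V₃ = V₂·(P₂/P₃) = 1.293 L.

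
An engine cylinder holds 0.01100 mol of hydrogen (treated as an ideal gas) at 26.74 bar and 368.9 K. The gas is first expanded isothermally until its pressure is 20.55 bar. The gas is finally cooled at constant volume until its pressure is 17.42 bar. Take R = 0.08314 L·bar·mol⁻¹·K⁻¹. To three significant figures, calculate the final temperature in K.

From PV = nRT: V₁ = nRT₁/P₁ = 0.01262 L.
T constant ⇒ Boyle's law P V = const: T₂ = T₁; V₂ = V₁·(P₁/P₂) = 0.01642 L.
Isochoric, so P/T is constant: V₃ = V₂; T₃ = T₂·(P₃/P₂) = 312.7 K.

T₃ ≈ 313 K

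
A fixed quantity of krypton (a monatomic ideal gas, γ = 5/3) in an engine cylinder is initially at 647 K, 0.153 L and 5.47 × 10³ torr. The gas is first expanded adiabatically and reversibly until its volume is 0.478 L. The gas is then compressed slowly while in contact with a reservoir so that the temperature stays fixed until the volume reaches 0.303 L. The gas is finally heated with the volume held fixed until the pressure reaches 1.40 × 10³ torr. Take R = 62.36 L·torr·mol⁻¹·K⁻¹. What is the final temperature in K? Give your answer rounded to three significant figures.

T₄ ≈ 328 K

Adiabatic (γ = 5/3), T V^(γ−1) and P V^γ constant: T₂ = T₁·(V₁/V₂)^(γ−1) = 302.7 K; P₂ = P₁·(V₁/V₂)^γ = 819.3 torr.
T constant ⇒ Boyle's law P V = const: T₃ = T₂; P₃ = P₂·(V₂/V₃) = 1292 torr.
V constant ⇒ P ∝ T: V₄ = V₃; T₄ = T₃·(P₄/P₃) = 327.9 K.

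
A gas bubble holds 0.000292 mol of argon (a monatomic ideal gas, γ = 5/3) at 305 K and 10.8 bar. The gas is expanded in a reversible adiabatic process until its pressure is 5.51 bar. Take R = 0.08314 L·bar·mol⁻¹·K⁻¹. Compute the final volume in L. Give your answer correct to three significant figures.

From PV = nRT: V₁ = nRT₁/P₁ = 0.0006856 L.
Reversible adiabatic, γ = 5/3: T₂ = T₁·(P₂/P₁)^((γ−1)/γ) = 233.0 K; V₂ = V₁·(P₁/P₂)^(1/γ) = 0.001027 L.

V₂ ≈ 0.00103 L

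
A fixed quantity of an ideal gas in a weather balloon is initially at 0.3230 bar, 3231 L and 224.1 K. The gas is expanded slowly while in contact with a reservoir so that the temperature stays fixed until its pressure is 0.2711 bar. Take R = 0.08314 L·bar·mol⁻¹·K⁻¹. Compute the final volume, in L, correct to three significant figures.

V₂ ≈ 3.85e+03 L

T constant ⇒ Boyle's law P V = const: T₂ = T₁; V₂ = V₁·(P₁/P₂) = 3850 L.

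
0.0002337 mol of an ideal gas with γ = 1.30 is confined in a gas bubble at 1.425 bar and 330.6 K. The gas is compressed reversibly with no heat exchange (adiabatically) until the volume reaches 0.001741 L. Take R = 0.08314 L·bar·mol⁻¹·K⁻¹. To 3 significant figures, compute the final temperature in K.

From PV = nRT: V₁ = nRT₁/P₁ = 0.004508 L.
Reversible adiabatic, γ = 1.30: T₂ = T₁·(V₁/V₂)^(γ−1) = 439.8 K; P₂ = P₁·(V₁/V₂)^γ = 4.908 bar.

T₂ ≈ 440 K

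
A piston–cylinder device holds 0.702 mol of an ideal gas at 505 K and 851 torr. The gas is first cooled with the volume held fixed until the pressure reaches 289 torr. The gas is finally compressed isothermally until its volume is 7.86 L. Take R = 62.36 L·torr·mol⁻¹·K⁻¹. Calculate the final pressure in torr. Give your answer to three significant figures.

P₃ ≈ 955 torr

From PV = nRT: V₁ = nRT₁/P₁ = 25.98 L.
V constant ⇒ P ∝ T: V₂ = V₁; T₂ = T₁·(P₂/P₁) = 171.5 K.
Isothermal, so P V is constant: T₃ = T₂; P₃ = P₂·(V₂/V₃) = 955.2 torr.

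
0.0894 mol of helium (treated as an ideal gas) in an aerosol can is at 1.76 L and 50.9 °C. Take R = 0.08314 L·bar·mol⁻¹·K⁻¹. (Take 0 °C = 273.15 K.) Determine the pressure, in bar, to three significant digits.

P ≈ 1.37 bar

Convert: T = 324.05 K.
PV = nRT ⇒ P = nRT/V = (0.0894 × 0.08314 × 324.05) / 1.76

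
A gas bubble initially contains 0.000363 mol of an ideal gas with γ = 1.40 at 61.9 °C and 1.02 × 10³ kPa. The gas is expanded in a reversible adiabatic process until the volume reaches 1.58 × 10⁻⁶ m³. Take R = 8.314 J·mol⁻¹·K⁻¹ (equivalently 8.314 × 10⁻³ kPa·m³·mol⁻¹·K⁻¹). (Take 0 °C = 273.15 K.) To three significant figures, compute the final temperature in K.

Convert: T₁ = 335.0 K.
From PV = nRT: V₁ = nRT₁/P₁ = 9.913e-07 m³.
Reversible adiabatic, γ = 1.40: T₂ = T₁·(V₁/V₂)^(γ−1) = 278.1 K; P₂ = P₁·(V₁/V₂)^γ = 531.1 kPa.

T₂ ≈ 278 K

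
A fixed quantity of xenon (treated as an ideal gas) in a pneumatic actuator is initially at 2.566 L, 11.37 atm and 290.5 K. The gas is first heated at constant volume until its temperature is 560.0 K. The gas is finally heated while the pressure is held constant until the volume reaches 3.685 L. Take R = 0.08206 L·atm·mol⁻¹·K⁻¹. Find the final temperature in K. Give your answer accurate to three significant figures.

V constant ⇒ P ∝ T: V₂ = V₁; P₂ = P₁·(T₂/T₁) = 21.92 atm.
Isobaric, so V/T is constant: P₃ = P₂; T₃ = T₂·(V₃/V₂) = 804.2 K.

T₃ ≈ 804 K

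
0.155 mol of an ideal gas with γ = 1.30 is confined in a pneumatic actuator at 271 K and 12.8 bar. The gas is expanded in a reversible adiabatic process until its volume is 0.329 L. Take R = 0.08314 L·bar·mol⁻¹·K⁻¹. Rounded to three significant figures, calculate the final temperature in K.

From PV = nRT: V₁ = nRT₁/P₁ = 0.2728 L.
Reversible adiabatic, γ = 1.30: T₂ = T₁·(V₁/V₂)^(γ−1) = 256.2 K; P₂ = P₁·(V₁/V₂)^γ = 10.04 bar.

T₂ ≈ 256 K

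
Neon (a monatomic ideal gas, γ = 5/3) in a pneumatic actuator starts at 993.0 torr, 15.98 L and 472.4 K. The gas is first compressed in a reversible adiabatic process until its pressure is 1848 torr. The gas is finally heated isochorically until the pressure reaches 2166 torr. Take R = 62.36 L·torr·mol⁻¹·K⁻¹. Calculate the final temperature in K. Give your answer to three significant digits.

Adiabatic (γ = 5/3), T V^(γ−1) and P V^γ constant: T₂ = T₁·(P₂/P₁)^((γ−1)/γ) = 605.6 K; V₂ = V₁·(P₁/P₂)^(1/γ) = 11.01 L.
Isochoric, so P/T is constant: V₃ = V₂; T₃ = T₂·(P₃/P₂) = 709.9 K.

T₃ ≈ 710 K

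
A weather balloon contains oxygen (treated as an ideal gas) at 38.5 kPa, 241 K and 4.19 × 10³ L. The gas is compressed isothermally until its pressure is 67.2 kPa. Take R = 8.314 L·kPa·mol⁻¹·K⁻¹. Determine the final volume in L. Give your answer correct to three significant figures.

T constant ⇒ Boyle's law P V = const: T₂ = T₁; V₂ = V₁·(P₁/P₂) = 2401 L.

V₂ ≈ 2.40e+03 L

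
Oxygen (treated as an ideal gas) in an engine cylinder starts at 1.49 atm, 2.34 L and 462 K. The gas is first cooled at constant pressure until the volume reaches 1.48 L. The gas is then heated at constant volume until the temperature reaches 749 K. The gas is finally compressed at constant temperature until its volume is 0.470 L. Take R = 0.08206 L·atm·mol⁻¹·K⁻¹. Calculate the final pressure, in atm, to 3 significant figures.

Isobaric, so V/T is constant: P₂ = P₁; T₂ = T₁·(V₂/V₁) = 292.2 K.
V constant ⇒ P ∝ T: V₃ = V₂; P₃ = P₂·(T₃/T₂) = 3.819 atm.
Isothermal, so P V is constant: T₄ = T₃; P₄ = P₃·(V₃/V₄) = 12.03 atm.

P₄ ≈ 12.0 atm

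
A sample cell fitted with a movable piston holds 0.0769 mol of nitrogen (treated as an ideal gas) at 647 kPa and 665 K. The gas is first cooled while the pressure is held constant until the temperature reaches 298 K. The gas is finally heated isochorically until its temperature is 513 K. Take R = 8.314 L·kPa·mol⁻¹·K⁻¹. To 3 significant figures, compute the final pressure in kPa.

P₃ ≈ 1.11e+03 kPa

From PV = nRT: V₁ = nRT₁/P₁ = 0.6571 L.
P constant ⇒ V ∝ T: P₂ = P₁; V₂ = V₁·(T₂/T₁) = 0.2945 L.
V constant ⇒ P ∝ T: V₃ = V₂; P₃ = P₂·(T₃/T₂) = 1114 kPa.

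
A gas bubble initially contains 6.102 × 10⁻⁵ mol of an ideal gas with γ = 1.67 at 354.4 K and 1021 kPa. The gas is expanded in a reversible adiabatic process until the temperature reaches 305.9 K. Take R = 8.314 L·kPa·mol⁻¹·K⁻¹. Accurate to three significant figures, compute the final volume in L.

From PV = nRT: V₁ = nRT₁/P₁ = 0.0001761 L.
Reversible adiabatic, γ = 1.67: P₂ = P₁·(T₂/T₁)^(γ/(γ−1)) = 707.5 kPa; V₂ = V₁·(T₁/T₂)^(1/(γ−1)) = 0.0002194 L.

V₂ ≈ 0.000219 L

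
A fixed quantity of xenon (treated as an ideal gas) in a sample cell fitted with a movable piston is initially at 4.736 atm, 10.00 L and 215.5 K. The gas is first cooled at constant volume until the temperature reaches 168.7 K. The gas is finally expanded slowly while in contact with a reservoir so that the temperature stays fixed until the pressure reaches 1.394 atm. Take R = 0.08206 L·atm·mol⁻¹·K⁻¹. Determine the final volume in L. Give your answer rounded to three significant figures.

V₃ ≈ 26.6 L

Isochoric, so P/T is constant: V₂ = V₁; P₂ = P₁·(T₂/T₁) = 3.707 atm.
T constant ⇒ Boyle's law P V = const: T₃ = T₂; V₃ = V₂·(P₂/P₃) = 26.60 L.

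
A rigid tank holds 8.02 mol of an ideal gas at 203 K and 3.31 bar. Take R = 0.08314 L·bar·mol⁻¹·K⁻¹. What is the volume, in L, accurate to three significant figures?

V ≈ 40.9 L

PV = nRT ⇒ V = nRT/P = (8.02 × 0.08314 × 203) / 3.31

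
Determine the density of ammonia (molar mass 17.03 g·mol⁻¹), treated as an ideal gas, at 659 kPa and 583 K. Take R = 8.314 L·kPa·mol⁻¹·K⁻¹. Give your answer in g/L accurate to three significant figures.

ρ ≈ 2.32 g/L

ρ = PM/(RT) = (659 × 17.03) / (8.314 × 583.0)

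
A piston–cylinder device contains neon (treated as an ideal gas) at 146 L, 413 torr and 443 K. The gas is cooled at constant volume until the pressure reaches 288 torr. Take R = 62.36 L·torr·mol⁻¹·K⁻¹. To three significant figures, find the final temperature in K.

T₂ ≈ 309 K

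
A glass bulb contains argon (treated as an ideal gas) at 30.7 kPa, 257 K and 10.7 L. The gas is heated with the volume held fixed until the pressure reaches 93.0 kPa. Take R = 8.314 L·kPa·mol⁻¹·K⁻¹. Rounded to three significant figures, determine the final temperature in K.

V constant ⇒ P ∝ T: V₂ = V₁; T₂ = T₁·(P₂/P₁) = 778.5 K.

T₂ ≈ 779 K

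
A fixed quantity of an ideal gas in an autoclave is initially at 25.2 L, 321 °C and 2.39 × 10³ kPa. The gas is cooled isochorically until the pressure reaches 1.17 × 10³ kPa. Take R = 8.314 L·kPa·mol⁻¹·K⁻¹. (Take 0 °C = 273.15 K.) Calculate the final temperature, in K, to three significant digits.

Convert: T₁ = 594.1 K.
Isochoric, so P/T is constant: V₂ = V₁; T₂ = T₁·(P₂/P₁) = 290.9 K.

T₂ ≈ 291 K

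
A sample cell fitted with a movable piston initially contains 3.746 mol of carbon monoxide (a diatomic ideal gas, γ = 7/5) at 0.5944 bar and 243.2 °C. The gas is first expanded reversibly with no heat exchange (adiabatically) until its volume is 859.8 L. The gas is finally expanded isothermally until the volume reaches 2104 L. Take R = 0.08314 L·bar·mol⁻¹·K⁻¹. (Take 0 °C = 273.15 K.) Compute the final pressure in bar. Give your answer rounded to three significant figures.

Convert: T₁ = 516.3 K.
From PV = nRT: V₁ = nRT₁/P₁ = 270.5 L.
Adiabatic (γ = 7/5), T V^(γ−1) and P V^γ constant: T₂ = T₁·(V₁/V₂)^(γ−1) = 325.1 K; P₂ = P₁·(V₁/V₂)^γ = 0.1178 bar.
T constant ⇒ Boyle's law P V = const: T₃ = T₂; P₃ = P₂·(V₂/V₃) = 0.04813 bar.

P₃ ≈ 0.0481 bar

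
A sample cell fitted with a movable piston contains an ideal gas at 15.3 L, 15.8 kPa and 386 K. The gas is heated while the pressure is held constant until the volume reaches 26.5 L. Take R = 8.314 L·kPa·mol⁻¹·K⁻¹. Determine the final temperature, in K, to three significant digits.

P constant ⇒ V ∝ T: P₂ = P₁; T₂ = T₁·(V₂/V₁) = 668.6 K.

T₂ ≈ 669 K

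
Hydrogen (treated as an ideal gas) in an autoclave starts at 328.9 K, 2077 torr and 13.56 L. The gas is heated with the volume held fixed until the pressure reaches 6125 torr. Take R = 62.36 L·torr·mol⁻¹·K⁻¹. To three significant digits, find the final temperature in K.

Isochoric, so P/T is constant: V₂ = V₁; T₂ = T₁·(P₂/P₁) = 969.9 K.

T₂ ≈ 970 K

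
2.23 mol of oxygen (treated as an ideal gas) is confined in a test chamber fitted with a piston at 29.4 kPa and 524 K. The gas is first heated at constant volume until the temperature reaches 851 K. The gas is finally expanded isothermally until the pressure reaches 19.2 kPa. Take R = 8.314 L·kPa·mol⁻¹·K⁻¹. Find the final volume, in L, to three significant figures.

V₃ ≈ 822 L

From PV = nRT: V₁ = nRT₁/P₁ = 330.4 L.
V constant ⇒ P ∝ T: V₂ = V₁; P₂ = P₁·(T₂/T₁) = 47.75 kPa.
Isothermal, so P V is constant: T₃ = T₂; V₃ = V₂·(P₂/P₃) = 821.8 L.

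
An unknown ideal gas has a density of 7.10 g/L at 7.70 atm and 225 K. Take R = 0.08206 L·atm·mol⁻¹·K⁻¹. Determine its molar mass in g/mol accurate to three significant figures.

M ≈ 17.0 g/mol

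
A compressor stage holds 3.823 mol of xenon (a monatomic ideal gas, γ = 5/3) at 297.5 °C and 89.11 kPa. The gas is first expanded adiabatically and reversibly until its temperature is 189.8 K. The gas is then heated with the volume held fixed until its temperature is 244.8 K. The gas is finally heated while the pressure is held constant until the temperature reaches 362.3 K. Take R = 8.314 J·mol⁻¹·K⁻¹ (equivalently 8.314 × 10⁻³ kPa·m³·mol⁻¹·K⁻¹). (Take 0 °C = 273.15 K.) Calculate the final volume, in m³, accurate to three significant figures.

Convert: T₁ = 570.6 K.
From PV = nRT: V₁ = nRT₁/P₁ = 0.2035 m³.
Adiabatic (γ = 5/3), T V^(γ−1) and P V^γ constant: P₂ = P₁·(T₂/T₁)^(γ/(γ−1)) = 5.685 kPa; V₂ = V₁·(T₁/T₂)^(1/(γ−1)) = 1.061 m³.
V constant ⇒ P ∝ T: V₃ = V₂; P₃ = P₂·(T₃/T₂) = 7.333 kPa.
P constant ⇒ V ∝ T: P₄ = P₃; V₄ = V₃·(T₄/T₃) = 1.570 m³.

V₄ ≈ 1.57 m³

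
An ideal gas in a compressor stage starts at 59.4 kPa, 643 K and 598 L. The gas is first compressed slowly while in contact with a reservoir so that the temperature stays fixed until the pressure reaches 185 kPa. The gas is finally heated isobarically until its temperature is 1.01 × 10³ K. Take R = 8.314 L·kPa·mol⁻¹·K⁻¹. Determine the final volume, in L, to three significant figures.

V₃ ≈ 302 L

Isothermal, so P V is constant: T₂ = T₁; V₂ = V₁·(P₁/P₂) = 192.0 L.
P constant ⇒ V ∝ T: P₃ = P₂; V₃ = V₂·(T₃/T₂) = 301.6 L.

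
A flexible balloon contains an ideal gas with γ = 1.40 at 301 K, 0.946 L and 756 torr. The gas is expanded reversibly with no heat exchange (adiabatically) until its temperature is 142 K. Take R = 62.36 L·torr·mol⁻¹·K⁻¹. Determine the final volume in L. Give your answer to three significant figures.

Adiabatic (γ = 1.40), T V^(γ−1) and P V^γ constant: P₂ = P₁·(T₂/T₁)^(γ/(γ−1)) = 54.52 torr; V₂ = V₁·(T₁/T₂)^(1/(γ−1)) = 6.189 L.

V₂ ≈ 6.19 L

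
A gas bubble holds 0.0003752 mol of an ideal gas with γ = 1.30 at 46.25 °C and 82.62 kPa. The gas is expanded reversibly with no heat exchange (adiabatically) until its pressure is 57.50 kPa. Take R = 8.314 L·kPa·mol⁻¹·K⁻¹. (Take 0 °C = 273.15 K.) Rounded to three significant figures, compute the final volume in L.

Convert: T₁ = 319.4 K.
From PV = nRT: V₁ = nRT₁/P₁ = 0.01206 L.
Reversible adiabatic, γ = 1.30: T₂ = T₁·(P₂/P₁)^((γ−1)/γ) = 293.8 K; V₂ = V₁·(P₁/P₂)^(1/γ) = 0.01594 L.

V₂ ≈ 0.0159 L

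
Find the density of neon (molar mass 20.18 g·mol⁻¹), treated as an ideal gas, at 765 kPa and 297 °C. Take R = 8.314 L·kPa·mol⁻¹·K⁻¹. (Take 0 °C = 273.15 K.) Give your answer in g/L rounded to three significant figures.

ρ ≈ 3.26 g/L

ρ = PM/(RT) = (765 × 20.18) / (8.314 × 570.1)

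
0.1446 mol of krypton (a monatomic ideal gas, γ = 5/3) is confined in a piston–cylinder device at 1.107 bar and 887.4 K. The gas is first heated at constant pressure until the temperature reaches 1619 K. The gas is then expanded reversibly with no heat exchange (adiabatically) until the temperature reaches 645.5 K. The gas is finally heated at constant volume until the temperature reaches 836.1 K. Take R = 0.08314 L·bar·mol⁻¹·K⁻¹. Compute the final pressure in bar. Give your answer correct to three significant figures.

From PV = nRT: V₁ = nRT₁/P₁ = 9.637 L.
P constant ⇒ V ∝ T: P₂ = P₁; V₂ = V₁·(T₂/T₁) = 17.58 L.
Reversible adiabatic, γ = 5/3: P₃ = P₂·(T₃/T₂)^(γ/(γ−1)) = 0.1111 bar; V₃ = V₂·(T₂/T₃)^(1/(γ−1)) = 69.84 L.
Isochoric, so P/T is constant: V₄ = V₃; P₄ = P₃·(T₄/T₃) = 0.1439 bar.

P₄ ≈ 0.144 bar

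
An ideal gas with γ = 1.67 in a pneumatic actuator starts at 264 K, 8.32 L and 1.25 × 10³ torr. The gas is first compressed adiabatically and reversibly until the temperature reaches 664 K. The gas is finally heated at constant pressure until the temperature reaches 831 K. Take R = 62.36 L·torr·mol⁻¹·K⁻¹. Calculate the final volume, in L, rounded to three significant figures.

V₃ ≈ 2.63 L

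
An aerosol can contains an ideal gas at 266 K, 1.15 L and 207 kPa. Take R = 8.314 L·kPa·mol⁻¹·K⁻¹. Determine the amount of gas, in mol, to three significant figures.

n ≈ 0.108 mol

PV = nRT ⇒ n = PV/(RT) = (207 × 1.15) / (8.314 × 266)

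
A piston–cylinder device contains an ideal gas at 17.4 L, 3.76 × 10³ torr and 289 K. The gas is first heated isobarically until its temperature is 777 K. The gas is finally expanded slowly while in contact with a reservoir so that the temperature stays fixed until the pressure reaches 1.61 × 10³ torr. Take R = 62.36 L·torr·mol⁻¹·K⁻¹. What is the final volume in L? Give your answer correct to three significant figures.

V₃ ≈ 109 L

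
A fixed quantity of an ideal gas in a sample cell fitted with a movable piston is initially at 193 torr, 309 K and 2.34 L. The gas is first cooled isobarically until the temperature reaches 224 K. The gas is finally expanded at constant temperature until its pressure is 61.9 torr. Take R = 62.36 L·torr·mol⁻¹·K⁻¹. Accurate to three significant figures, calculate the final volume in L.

V₃ ≈ 5.29 L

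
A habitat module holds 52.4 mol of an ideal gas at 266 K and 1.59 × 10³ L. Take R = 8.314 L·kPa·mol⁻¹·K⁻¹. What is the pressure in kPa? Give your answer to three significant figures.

PV = nRT ⇒ P = nRT/V = (52.4 × 8.314 × 266) / 1.59e+03

P ≈ 72.9 kPa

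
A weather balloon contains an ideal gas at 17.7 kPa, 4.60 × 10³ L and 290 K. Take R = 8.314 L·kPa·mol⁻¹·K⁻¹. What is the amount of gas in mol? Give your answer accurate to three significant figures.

n ≈ 33.8 mol

PV = nRT ⇒ n = PV/(RT) = (17.7 × 4.60e+03) / (8.314 × 290)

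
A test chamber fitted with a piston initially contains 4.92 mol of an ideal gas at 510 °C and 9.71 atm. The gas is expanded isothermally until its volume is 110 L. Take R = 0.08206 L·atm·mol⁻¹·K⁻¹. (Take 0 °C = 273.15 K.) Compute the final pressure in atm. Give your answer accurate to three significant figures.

P₂ ≈ 2.87 atm

Convert: T₁ = 783.1 K.
From PV = nRT: V₁ = nRT₁/P₁ = 32.56 L.
T constant ⇒ Boyle's law P V = const: T₂ = T₁; P₂ = P₁·(V₁/V₂) = 2.874 atm.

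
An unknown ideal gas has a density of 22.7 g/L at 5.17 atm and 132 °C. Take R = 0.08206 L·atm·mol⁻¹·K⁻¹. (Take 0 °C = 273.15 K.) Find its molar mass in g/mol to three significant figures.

M ≈ 146 g/mol

ρ = PM/(RT) ⇒ M = ρRT/P = (22.7 × 0.08206 × 405.1) / 5.17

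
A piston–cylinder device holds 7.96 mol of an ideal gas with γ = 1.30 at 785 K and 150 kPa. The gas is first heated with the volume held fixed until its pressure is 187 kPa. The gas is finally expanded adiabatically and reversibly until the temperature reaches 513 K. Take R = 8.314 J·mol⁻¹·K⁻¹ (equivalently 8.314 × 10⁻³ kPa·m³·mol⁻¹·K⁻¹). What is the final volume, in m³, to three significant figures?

From PV = nRT: V₁ = nRT₁/P₁ = 0.3463 m³.
V constant ⇒ P ∝ T: V₂ = V₁; T₂ = T₁·(P₂/P₁) = 978.6 K.
Reversible adiabatic, γ = 1.30: P₃ = P₂·(T₃/T₂)^(γ/(γ−1)) = 11.38 kPa; V₃ = V₂·(T₂/T₃)^(1/(γ−1)) = 2.982 m³.

V₃ ≈ 2.98 m³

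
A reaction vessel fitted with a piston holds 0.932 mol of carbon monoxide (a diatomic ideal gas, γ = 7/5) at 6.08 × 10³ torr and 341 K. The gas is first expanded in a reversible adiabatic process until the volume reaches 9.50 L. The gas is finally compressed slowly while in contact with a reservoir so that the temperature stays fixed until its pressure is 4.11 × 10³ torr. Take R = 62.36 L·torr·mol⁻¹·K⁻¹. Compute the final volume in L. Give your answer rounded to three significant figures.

From PV = nRT: V₁ = nRT₁/P₁ = 3.260 L.
Adiabatic (γ = 7/5), T V^(γ−1) and P V^γ constant: T₂ = T₁·(V₁/V₂)^(γ−1) = 222.3 K; P₂ = P₁·(V₁/V₂)^γ = 1360 torr.
Isothermal, so P V is constant: T₃ = T₂; V₃ = V₂·(P₂/P₃) = 3.144 L.

V₃ ≈ 3.14 L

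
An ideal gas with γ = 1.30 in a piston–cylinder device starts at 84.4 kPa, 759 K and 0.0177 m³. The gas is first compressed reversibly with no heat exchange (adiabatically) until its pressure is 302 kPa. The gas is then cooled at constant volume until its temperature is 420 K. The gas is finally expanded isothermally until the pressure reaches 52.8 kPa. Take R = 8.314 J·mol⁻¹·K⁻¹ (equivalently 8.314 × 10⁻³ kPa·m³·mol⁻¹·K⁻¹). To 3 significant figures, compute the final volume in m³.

V₄ ≈ 0.0157 m³

Adiabatic (γ = 1.30), T V^(γ−1) and P V^γ constant: T₂ = T₁·(P₂/P₁)^((γ−1)/γ) = 1019 K; V₂ = V₁·(P₁/P₂)^(1/γ) = 0.006639 m³.
V constant ⇒ P ∝ T: V₃ = V₂; P₃ = P₂·(T₃/T₂) = 124.5 kPa.
Isothermal, so P V is constant: T₄ = T₃; V₄ = V₃·(P₃/P₄) = 0.01566 m³.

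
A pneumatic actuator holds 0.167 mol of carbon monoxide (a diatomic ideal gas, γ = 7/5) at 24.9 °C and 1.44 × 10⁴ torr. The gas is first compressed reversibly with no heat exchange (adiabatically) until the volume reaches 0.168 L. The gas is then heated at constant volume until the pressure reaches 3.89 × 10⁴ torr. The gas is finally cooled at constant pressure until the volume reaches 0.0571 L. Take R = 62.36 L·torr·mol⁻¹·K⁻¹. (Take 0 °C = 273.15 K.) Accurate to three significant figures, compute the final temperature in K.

T₄ ≈ 213 K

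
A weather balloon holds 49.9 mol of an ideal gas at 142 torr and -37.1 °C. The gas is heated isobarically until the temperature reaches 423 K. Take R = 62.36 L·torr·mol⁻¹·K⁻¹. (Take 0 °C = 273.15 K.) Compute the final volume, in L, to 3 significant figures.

V₂ ≈ 9.27e+03 L

Convert: T₁ = 236.0 K.
From PV = nRT: V₁ = nRT₁/P₁ = 5173 L.
Isobaric, so V/T is constant: P₂ = P₁; V₂ = V₁·(T₂/T₁) = 9270 L.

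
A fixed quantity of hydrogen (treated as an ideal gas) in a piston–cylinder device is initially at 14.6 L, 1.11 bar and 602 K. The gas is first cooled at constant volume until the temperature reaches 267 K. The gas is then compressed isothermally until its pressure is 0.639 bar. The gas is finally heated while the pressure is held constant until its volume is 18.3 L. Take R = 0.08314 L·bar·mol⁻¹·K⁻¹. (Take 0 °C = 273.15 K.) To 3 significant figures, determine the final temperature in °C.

T₄ ≈ 161 °C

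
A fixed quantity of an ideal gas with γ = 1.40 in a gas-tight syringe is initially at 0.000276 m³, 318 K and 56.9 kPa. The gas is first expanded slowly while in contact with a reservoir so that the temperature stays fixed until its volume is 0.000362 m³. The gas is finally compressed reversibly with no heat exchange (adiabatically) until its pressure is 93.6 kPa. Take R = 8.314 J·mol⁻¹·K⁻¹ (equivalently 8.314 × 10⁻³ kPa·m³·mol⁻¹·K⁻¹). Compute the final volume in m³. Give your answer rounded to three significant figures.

V₃ ≈ 0.000209 m³

Isothermal, so P V is constant: T₂ = T₁; P₂ = P₁·(V₁/V₂) = 43.38 kPa.
Adiabatic (γ = 1.40), T V^(γ−1) and P V^γ constant: T₃ = T₂·(P₃/P₂)^((γ−1)/γ) = 396.1 K; V₃ = V₂·(P₂/P₃)^(1/γ) = 0.0002090 m³.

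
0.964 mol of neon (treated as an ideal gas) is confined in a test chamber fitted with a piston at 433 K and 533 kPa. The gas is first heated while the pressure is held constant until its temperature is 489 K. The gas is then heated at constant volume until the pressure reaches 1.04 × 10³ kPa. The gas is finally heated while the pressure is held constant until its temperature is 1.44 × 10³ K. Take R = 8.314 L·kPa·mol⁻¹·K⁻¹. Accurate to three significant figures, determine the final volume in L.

From PV = nRT: V₁ = nRT₁/P₁ = 6.511 L.
P constant ⇒ V ∝ T: P₂ = P₁; V₂ = V₁·(T₂/T₁) = 7.353 L.
V constant ⇒ P ∝ T: V₃ = V₂; T₃ = T₂·(P₃/P₂) = 954.1 K.
P constant ⇒ V ∝ T: P₄ = P₃; V₄ = V₃·(T₄/T₃) = 11.10 L.

V₄ ≈ 11.1 L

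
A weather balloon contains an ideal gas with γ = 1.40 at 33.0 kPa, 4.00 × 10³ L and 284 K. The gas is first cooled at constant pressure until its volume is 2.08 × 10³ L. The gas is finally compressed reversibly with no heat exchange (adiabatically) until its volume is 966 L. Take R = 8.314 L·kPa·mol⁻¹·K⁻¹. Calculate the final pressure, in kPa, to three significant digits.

P₃ ≈ 96.6 kPa

P constant ⇒ V ∝ T: P₂ = P₁; T₂ = T₁·(V₂/V₁) = 147.7 K.
Adiabatic (γ = 1.40), T V^(γ−1) and P V^γ constant: T₃ = T₂·(V₂/V₃)^(γ−1) = 200.7 K; P₃ = P₂·(V₂/V₃)^γ = 96.57 kPa.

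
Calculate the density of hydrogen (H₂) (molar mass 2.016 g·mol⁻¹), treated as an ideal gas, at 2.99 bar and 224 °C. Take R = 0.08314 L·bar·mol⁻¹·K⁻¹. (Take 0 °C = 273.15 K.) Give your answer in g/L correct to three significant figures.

ρ = PM/(RT) = (2.99 × 2.016) / (0.08314 × 497.1)

ρ ≈ 0.146 g/L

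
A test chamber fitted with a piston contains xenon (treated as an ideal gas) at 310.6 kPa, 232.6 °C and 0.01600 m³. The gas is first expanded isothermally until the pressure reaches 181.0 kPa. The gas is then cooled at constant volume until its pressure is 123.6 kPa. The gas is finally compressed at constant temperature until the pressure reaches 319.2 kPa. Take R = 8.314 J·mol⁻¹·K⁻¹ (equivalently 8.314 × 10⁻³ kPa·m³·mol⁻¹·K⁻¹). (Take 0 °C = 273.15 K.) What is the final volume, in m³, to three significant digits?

Convert: T₁ = 505.8 K.
T constant ⇒ Boyle's law P V = const: T₂ = T₁; V₂ = V₁·(P₁/P₂) = 0.02746 m³.
Isochoric, so P/T is constant: V₃ = V₂; T₃ = T₂·(P₃/P₂) = 345.4 K.
Isothermal, so P V is constant: T₄ = T₃; V₄ = V₃·(P₃/P₄) = 0.01063 m³.

V₄ ≈ 0.0106 m³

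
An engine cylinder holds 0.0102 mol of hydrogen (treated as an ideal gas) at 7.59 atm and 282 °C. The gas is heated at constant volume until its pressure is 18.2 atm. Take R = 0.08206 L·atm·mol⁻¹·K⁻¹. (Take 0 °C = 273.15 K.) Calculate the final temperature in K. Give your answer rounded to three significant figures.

T₂ ≈ 1.33e+03 K

Convert: T₁ = 555.1 K.
From PV = nRT: V₁ = nRT₁/P₁ = 0.06122 L.
Isochoric, so P/T is constant: V₂ = V₁; T₂ = T₁·(P₂/P₁) = 1331 K.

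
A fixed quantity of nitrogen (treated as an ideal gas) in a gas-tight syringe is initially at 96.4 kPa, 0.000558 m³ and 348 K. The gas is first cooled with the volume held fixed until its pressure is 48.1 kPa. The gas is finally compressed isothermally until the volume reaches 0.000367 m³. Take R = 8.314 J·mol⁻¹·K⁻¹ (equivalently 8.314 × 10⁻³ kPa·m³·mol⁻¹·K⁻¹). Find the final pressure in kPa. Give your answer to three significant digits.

V constant ⇒ P ∝ T: V₂ = V₁; T₂ = T₁·(P₂/P₁) = 173.6 K.
T constant ⇒ Boyle's law P V = const: T₃ = T₂; P₃ = P₂·(V₂/V₃) = 73.13 kPa.

P₃ ≈ 73.1 kPa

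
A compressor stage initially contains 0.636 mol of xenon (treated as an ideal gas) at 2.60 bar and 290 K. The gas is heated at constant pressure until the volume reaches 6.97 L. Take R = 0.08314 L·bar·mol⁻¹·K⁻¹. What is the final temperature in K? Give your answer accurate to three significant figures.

T₂ ≈ 343 K

From PV = nRT: V₁ = nRT₁/P₁ = 5.898 L.
P constant ⇒ V ∝ T: P₂ = P₁; T₂ = T₁·(V₂/V₁) = 342.7 K.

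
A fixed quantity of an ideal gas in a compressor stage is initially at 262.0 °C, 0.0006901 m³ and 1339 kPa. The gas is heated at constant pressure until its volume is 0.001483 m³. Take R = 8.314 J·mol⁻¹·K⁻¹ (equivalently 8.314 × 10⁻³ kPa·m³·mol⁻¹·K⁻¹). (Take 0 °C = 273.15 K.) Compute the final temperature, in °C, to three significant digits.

T₂ ≈ 877 °C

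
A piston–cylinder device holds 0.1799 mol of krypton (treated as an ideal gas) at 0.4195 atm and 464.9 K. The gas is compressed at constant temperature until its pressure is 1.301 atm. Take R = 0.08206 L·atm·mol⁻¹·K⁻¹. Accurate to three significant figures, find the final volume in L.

V₂ ≈ 5.28 L

From PV = nRT: V₁ = nRT₁/P₁ = 16.36 L.
T constant ⇒ Boyle's law P V = const: T₂ = T₁; V₂ = V₁·(P₁/P₂) = 5.275 L.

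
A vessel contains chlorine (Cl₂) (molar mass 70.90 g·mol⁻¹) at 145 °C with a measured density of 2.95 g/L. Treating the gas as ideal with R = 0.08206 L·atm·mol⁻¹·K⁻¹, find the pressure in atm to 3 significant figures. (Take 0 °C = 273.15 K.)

P ≈ 1.43 atm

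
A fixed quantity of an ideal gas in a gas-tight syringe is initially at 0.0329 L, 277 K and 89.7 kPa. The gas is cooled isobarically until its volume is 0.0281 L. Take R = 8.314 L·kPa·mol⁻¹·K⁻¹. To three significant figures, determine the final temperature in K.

Isobaric, so V/T is constant: P₂ = P₁; T₂ = T₁·(V₂/V₁) = 236.6 K.

T₂ ≈ 237 K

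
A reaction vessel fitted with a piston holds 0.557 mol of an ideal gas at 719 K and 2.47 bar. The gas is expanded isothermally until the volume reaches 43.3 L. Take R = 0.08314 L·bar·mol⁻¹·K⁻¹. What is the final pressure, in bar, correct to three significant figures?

P₂ ≈ 0.769 bar

From PV = nRT: V₁ = nRT₁/P₁ = 13.48 L.
Isothermal, so P V is constant: T₂ = T₁; P₂ = P₁·(V₁/V₂) = 0.7690 bar.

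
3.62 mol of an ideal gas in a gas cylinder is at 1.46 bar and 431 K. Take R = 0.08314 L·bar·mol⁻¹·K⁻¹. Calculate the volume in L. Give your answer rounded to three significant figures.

PV = nRT ⇒ V = nRT/P = (3.62 × 0.08314 × 431) / 1.46

V ≈ 88.8 L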